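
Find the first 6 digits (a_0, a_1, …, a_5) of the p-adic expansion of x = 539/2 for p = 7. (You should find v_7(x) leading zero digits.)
(a_0, …, a_5) = (0, 0, 2, 4, 3, 3)

v_7(539/2) = 2, so a_0 = ... = a_1 = 0. Factor out: x = 7^2 · u with u = 11/2 a unit in ℤ_7. Expand u iteratively via a_{v+i} = u_i mod 7, u_{i+1} = (u_i − a_{v+i})/7:
  u_0 = 11/2;  a_2 = 2;  u_1 = (u_0 − 2)/7 = 1/2
  u_1 = 1/2;  a_3 = 4;  u_2 = (u_1 − 4)/7 = -1/2
  u_2 = -1/2;  a_4 = 3;  u_3 = (u_2 − 3)/7 = -1/2
  u_3 = -1/2;  a_5 = 3;  u_4 = (u_3 − 3)/7 = -1/2
Digits: (0, 0, 2, 4, 3, 3).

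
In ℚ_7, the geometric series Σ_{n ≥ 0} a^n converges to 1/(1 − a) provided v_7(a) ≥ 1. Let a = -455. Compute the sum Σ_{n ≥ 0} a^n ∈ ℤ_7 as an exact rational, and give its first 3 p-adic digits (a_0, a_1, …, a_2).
Σ a^n = 1/(1 − a) = 1/456;  first 3 digits = (1, 5, 1)

v_7(a) = 1 ≥ 1, so the series converges in ℤ_7 to 1/(1 − a) = 1/(1 − (-455)) = 1/456. Expand this rational in ℤ_7: compute digits iteratively via d_i = x_i mod 7, x_{i+1} = (x_i − d_i)/7. The first 3 digits are (1, 5, 1).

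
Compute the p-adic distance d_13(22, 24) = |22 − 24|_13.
d_13(22, 24) = 1

Step 1 — x − y = 22 − 24 = -2. Step 2 — v_13(-2) = 0 (factor: -2 = −(13^0 · 2); the sign does not affect v_p). Step 3 — |x − y|_13 = 13^{0} = 1.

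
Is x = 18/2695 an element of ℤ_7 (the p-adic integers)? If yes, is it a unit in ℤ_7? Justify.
x ∉ ℤ_7 (v_7(x) = -2 < 0)

ℤ_7 = {x ∈ ℚ_7 : v_7(x) ≥ 0} and ℤ_7^× = {x ∈ ℤ_7 : v_7(x) = 0}. Here v_7(18/2695) = v_7(num) − v_7(den) = -2; compare against these criteria.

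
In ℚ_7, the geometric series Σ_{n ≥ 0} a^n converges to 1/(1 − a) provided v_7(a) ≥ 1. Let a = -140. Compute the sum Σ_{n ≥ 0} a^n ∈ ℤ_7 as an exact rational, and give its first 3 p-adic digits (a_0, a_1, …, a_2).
Σ a^n = 1/(1 − a) = 1/141;  first 3 digits = (1, 1, 5)

v_7(a) = 1 ≥ 1, so the series converges in ℤ_7 to 1/(1 − a) = 1/(1 − (-140)) = 1/141. Expand this rational in ℤ_7: compute digits iteratively via d_i = x_i mod 7, x_{i+1} = (x_i − d_i)/7. The first 3 digits are (1, 1, 5).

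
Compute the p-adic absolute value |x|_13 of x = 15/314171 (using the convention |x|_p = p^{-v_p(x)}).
|15/314171|_13 = 28561

Step 1 — compute v_13(x) by factoring powers of 13 out of the numerator and denominator: v_13(15/314171) = -4. Step 2 — apply |x|_p = p^{-v_p(x)} = 13^{4} = 28561.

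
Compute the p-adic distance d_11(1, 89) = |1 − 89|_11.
d_11(1, 89) = 1/11

Step 1 — x − y = 1 − 89 = -88. Step 2 — v_11(-88) = 1 (factor: -88 = −(11^1 · 8); the sign does not affect v_p). Step 3 — |x − y|_11 = 11^{-1} = 1/11.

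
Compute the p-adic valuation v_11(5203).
v_11(5203) = 2

v_11(n) is the largest exponent k such that 11^k divides n. Factor out: 5203 = 11^2 · 43. (Sign doesn't affect v_p.) So v_11(5203) = 2.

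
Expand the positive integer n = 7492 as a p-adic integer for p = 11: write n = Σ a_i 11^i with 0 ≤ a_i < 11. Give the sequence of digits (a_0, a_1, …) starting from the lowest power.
(a_0, a_1, …) = (1, 10, 6, 5)

Repeated division by 11 gives the digits low-to-high: 7492 = 1 + 10·11^1 + 6·11^2 + 5·11^3. Digit sequence: (1, 10, 6, 5).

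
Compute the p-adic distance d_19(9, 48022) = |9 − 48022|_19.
d_19(9, 48022) = 1/6859

Step 1 — x − y = 9 − 48022 = -48013. Step 2 — v_19(-48013) = 3 (factor: -48013 = −(19^3 · 7); the sign does not affect v_p). Step 3 — |x − y|_19 = 19^{-3} = 1/6859.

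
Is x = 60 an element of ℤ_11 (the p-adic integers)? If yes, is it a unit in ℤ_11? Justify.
x ∈ ℤ_11^× (unit); v_11(x) = 0

ℤ_11 = {x ∈ ℚ_11 : v_11(x) ≥ 0} and ℤ_11^× = {x ∈ ℤ_11 : v_11(x) = 0}. Here v_11(60) = v_11(num) − v_11(den) = 0; compare against these criteria.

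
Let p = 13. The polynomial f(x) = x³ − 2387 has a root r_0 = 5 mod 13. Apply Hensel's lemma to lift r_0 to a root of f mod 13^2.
r_1 = 96 (mod 169)

Hensel: r_{i+1} = r_i − f(r_i)/f′(r_i) mod 13^{i+2}, where f′(x) = 3x². Iterate:
  r_0 = 5 (mod 13)
  r_1 = 96 (mod 169)
Final: r = 96 with f(r) ≡ 0 mod 13^2.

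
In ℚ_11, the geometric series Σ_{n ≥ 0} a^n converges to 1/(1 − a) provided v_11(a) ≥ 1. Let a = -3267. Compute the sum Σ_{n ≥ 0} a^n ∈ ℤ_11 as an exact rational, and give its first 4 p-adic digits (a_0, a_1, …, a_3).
Σ a^n = 1/(1 − a) = 1/3268;  first 4 digits = (1, 0, 6, 8)

v_11(a) = 2 ≥ 1, so the series converges in ℤ_11 to 1/(1 − a) = 1/(1 − (-3267)) = 1/3268. Expand this rational in ℤ_11: compute digits iteratively via d_i = x_i mod 11, x_{i+1} = (x_i − d_i)/11. The first 4 digits are (1, 0, 6, 8).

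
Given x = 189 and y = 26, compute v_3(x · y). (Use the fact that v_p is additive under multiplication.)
v_3(4914) = 3

v_p(x) = 3 (factor: 189 = 3^3 · 7); v_p(y) = 0 (factor: 26 = 3^0 · 26). Additivity: v_p(xy) = v_p(x) + v_p(y) = 3 + 0 = 3. (Direct check: xy = 4914 = 3^3 · (182).)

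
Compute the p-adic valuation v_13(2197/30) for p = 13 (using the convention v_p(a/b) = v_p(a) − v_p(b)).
v_13(2197/30) = 3

Factor powers of 13 from the numerator and denominator of the reduced fraction: 2197 = 13^3 · 1 and 30 = 13^0 · 30. Apply v_p(a/b) = v_p(a) − v_p(b): v_13(2197/30) = 3 − 0 = 3.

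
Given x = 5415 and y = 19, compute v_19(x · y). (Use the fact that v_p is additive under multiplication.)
v_19(102885) = 3

v_p(x) = 2 (factor: 5415 = 19^2 · 15); v_p(y) = 1 (factor: 19 = 19^1 · 1). Additivity: v_p(xy) = v_p(x) + v_p(y) = 2 + 1 = 3. (Direct check: xy = 102885 = 19^3 · (15).)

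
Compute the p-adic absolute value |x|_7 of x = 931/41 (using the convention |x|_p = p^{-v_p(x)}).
|931/41|_7 = 1/49

Step 1 — compute v_7(x) by factoring powers of 7 out of the numerator and denominator: v_7(931/41) = 2. Step 2 — apply |x|_p = p^{-v_p(x)} = 7^{-2} = 1/49.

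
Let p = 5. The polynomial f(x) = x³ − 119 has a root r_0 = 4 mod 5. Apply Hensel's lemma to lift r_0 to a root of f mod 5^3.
r_2 = 14 (mod 125)

Hensel: r_{i+1} = r_i − f(r_i)/f′(r_i) mod 5^{i+2}, where f′(x) = 3x². Iterate:
  r_0 = 4 (mod 5)
  r_1 = 14 (mod 25)
  r_2 = 14 (mod 125)
Final: r = 14 with f(r) ≡ 0 mod 5^3.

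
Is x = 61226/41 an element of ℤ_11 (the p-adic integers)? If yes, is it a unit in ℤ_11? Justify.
x ∈ ℤ_11 but not a unit; v_11(x) = 3 > 0

ℤ_11 = {x ∈ ℚ_11 : v_11(x) ≥ 0} and ℤ_11^× = {x ∈ ℤ_11 : v_11(x) = 0}. Here v_11(61226/41) = v_11(num) − v_11(den) = 3; compare against these criteria.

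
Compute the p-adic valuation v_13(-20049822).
v_13(-20049822) = 5

v_13(n) is the largest exponent k such that 13^k divides n. Factor out: -20049822 = -13^5 · 54. (Sign doesn't affect v_p.) So v_13(-20049822) = 5.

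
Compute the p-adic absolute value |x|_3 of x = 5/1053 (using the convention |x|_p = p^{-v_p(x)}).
|5/1053|_3 = 81

Step 1 — compute v_3(x) by factoring powers of 3 out of the numerator and denominator: v_3(5/1053) = -4. Step 2 — apply |x|_p = p^{-v_p(x)} = 3^{4} = 81.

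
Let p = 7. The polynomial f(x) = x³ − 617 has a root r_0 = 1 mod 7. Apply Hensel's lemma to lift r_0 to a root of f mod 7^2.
r_1 = 43 (mod 49)

Hensel: r_{i+1} = r_i − f(r_i)/f′(r_i) mod 7^{i+2}, where f′(x) = 3x². Iterate:
  r_0 = 1 (mod 7)
  r_1 = 43 (mod 49)
Final: r = 43 with f(r) ≡ 0 mod 7^2.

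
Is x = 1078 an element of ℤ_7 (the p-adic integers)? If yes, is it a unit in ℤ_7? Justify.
x ∈ ℤ_7 but not a unit; v_7(x) = 2 > 0

ℤ_7 = {x ∈ ℚ_7 : v_7(x) ≥ 0} and ℤ_7^× = {x ∈ ℤ_7 : v_7(x) = 0}. Here v_7(1078) = v_7(num) − v_7(den) = 2; compare against these criteria.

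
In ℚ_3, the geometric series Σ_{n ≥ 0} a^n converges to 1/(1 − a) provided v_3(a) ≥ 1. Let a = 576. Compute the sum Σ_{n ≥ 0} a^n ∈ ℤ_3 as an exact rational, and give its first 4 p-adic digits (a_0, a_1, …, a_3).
Σ a^n = 1/(1 − a) = -1/575;  first 4 digits = (1, 0, 1, 0)

v_3(a) = 2 ≥ 1, so the series converges in ℤ_3 to 1/(1 − a) = 1/(1 − 576) = -1/575. Expand this rational in ℤ_3: compute digits iteratively via d_i = x_i mod 3, x_{i+1} = (x_i − d_i)/3. The first 4 digits are (1, 0, 1, 0).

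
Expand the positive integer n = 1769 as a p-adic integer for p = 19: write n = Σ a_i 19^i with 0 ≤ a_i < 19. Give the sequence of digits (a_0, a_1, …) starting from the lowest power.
(a_0, a_1, …) = (2, 17, 4)

Repeated division by 19 gives the digits low-to-high: 1769 = 2 + 17·19^1 + 4·19^2. Digit sequence: (2, 17, 4).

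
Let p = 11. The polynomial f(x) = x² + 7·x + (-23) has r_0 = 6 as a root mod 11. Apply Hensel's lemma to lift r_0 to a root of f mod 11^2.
r_1 = 105 (mod 121)

Hensel: r_{i+1} = r_i − f(r_i)·(f′(r_i))^{-1} mod 11^{i+2}, f′(x) = 2x + 7. Iterate:
  r_0 = 6 (mod 11)
  r_1 = 105 (mod 121)
Final: r = 105 satisfies f(r) ≡ 0 mod 11^2.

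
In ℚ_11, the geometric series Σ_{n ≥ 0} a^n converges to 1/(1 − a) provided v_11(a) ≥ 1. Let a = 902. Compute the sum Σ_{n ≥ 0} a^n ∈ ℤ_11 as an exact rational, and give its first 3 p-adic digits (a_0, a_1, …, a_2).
Σ a^n = 1/(1 − a) = -1/901;  first 3 digits = (1, 5, 10)

v_11(a) = 1 ≥ 1, so the series converges in ℤ_11 to 1/(1 − a) = 1/(1 − 902) = -1/901. Expand this rational in ℤ_11: compute digits iteratively via d_i = x_i mod 11, x_{i+1} = (x_i − d_i)/11. The first 3 digits are (1, 5, 10).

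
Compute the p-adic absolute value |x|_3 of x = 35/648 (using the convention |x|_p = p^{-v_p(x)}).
|35/648|_3 = 81

Step 1 — compute v_3(x) by factoring powers of 3 out of the numerator and denominator: v_3(35/648) = -4. Step 2 — apply |x|_p = p^{-v_p(x)} = 3^{4} = 81.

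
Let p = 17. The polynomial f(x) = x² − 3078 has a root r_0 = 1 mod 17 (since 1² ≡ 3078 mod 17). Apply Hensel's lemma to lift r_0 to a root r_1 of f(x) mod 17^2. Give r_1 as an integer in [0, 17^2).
r_1 = 239 (mod 289)

Hensel's recurrence: r_{i+1} = r_i − f(r_i)·(f′(r_i))^{-1} mod 17^{i+2}, with f′(x) = 2x. Iterate:
  r_0 = 1 (mod 17)
  r_1 = 239 (mod 289)
Final: r_1 = 239, and one checks f(r_1) ≡ 0 mod 17^2.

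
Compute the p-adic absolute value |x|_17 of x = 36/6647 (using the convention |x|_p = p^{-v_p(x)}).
|36/6647|_17 = 289

Step 1 — compute v_17(x) by factoring powers of 17 out of the numerator and denominator: v_17(36/6647) = -2. Step 2 — apply |x|_p = p^{-v_p(x)} = 17^{2} = 289.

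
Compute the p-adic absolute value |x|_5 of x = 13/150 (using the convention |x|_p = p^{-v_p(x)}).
|13/150|_5 = 25

Step 1 — compute v_5(x) by factoring powers of 5 out of the numerator and denominator: v_5(13/150) = -2. Step 2 — apply |x|_p = p^{-v_p(x)} = 5^{2} = 25.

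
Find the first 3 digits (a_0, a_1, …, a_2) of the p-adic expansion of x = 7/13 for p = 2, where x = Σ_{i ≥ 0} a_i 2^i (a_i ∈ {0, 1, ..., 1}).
(a_0, …, a_2) = (1, 1, 0)

v_2(7/13) = 0 (numerator and denominator both coprime to 2), so x ∈ ℤ_2^×. Compute digits iteratively via a_i = x_i mod 2, x_{i+1} = (x_i − a_i)/2, with x_0 = x:
  x_0 = 7/13;  a_0 = 1;  x_1 = (x_0 − 1)/2 = -3/13
  x_1 = -3/13;  a_1 = 1;  x_2 = (x_1 − 1)/2 = -8/13
  x_2 = -8/13;  a_2 = 0;  x_3 = (x_2 − 0)/2 = -4/13
Digits: (1, 1, 0).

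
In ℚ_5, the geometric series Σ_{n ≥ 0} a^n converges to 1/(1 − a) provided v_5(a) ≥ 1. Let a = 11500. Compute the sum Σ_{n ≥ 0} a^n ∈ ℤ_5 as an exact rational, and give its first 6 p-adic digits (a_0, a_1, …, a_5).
Σ a^n = 1/(1 − a) = -1/11499;  first 6 digits = (1, 0, 0, 2, 3, 3)

v_5(a) = 3 ≥ 1, so the series converges in ℤ_5 to 1/(1 − a) = 1/(1 − 11500) = -1/11499. Expand this rational in ℤ_5: compute digits iteratively via d_i = x_i mod 5, x_{i+1} = (x_i − d_i)/5. The first 6 digits are (1, 0, 0, 2, 3, 3).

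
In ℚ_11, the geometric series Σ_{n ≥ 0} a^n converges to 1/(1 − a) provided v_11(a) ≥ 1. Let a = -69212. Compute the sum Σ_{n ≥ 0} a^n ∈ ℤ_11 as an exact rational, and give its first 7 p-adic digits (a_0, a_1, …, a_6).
Σ a^n = 1/(1 − a) = 1/69213;  first 7 digits = (1, 0, 0, 3, 6, 10, 8)

v_11(a) = 3 ≥ 1, so the series converges in ℤ_11 to 1/(1 − a) = 1/(1 − (-69212)) = 1/69213. Expand this rational in ℤ_11: compute digits iteratively via d_i = x_i mod 11, x_{i+1} = (x_i − d_i)/11. The first 7 digits are (1, 0, 0, 3, 6, 10, 8).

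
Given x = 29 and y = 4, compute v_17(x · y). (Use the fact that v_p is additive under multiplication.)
v_17(116) = 0

v_p(x) = 0 (factor: 29 = 17^0 · 29); v_p(y) = 0 (factor: 4 = 17^0 · 4). Additivity: v_p(xy) = v_p(x) + v_p(y) = 0 + 0 = 0. (Direct check: xy = 116 = 17^0 · (116).)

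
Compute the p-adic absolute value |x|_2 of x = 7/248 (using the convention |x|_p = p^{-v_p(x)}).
|7/248|_2 = 8

Step 1 — compute v_2(x) by factoring powers of 2 out of the numerator and denominator: v_2(7/248) = -3. Step 2 — apply |x|_p = p^{-v_p(x)} = 2^{3} = 8.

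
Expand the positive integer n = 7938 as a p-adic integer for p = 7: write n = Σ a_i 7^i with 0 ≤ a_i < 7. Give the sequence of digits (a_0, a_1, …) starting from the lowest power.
(a_0, a_1, …) = (0, 0, 1, 2, 3)

Repeated division by 7 gives the digits low-to-high: 7938 = 1·7^2 + 2·7^3 + 3·7^4. Digit sequence: (0, 0, 1, 2, 3).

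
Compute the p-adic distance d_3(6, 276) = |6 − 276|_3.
d_3(6, 276) = 1/27

Step 1 — x − y = 6 − 276 = -270. Step 2 — v_3(-270) = 3 (factor: -270 = −(3^3 · 10); the sign does not affect v_p). Step 3 — |x − y|_3 = 3^{-3} = 1/27.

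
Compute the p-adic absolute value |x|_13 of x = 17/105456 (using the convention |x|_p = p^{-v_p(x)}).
|17/105456|_13 = 2197

Step 1 — compute v_13(x) by factoring powers of 13 out of the numerator and denominator: v_13(17/105456) = -3. Step 2 — apply |x|_p = p^{-v_p(x)} = 13^{3} = 2197.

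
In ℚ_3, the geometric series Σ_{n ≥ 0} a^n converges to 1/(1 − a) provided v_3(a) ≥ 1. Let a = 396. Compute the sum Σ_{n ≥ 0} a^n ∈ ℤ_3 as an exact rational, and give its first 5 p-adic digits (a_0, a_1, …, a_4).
Σ a^n = 1/(1 − a) = -1/395;  first 5 digits = (1, 0, 2, 2, 2)

v_3(a) = 2 ≥ 1, so the series converges in ℤ_3 to 1/(1 − a) = 1/(1 − 396) = -1/395. Expand this rational in ℤ_3: compute digits iteratively via d_i = x_i mod 3, x_{i+1} = (x_i − d_i)/3. The first 5 digits are (1, 0, 2, 2, 2).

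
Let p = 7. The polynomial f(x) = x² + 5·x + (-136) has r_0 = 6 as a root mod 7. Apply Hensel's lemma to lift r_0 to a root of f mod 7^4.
r_3 = 552 (mod 2401)

Hensel: r_{i+1} = r_i − f(r_i)·(f′(r_i))^{-1} mod 7^{i+2}, f′(x) = 2x + 5. Iterate:
  r_0 = 6 (mod 7)
  r_1 = 13 (mod 49)
  r_2 = 209 (mod 343)
  r_3 = 552 (mod 2401)
Final: r = 552 satisfies f(r) ≡ 0 mod 7^4.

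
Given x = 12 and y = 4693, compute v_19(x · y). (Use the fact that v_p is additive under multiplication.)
v_19(56316) = 2

v_p(x) = 0 (factor: 12 = 19^0 · 12); v_p(y) = 2 (factor: 4693 = 19^2 · 13). Additivity: v_p(xy) = v_p(x) + v_p(y) = 0 + 2 = 2. (Direct check: xy = 56316 = 19^2 · (156).)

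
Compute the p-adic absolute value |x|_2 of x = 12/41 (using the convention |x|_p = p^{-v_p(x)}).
|12/41|_2 = 1/4

Step 1 — compute v_2(x) by factoring powers of 2 out of the numerator and denominator: v_2(12/41) = 2. Step 2 — apply |x|_p = p^{-v_p(x)} = 2^{-2} = 1/4.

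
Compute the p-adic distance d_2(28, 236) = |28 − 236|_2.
d_2(28, 236) = 1/16

Step 1 — x − y = 28 − 236 = -208. Step 2 — v_2(-208) = 4 (factor: -208 = −(2^4 · 13); the sign does not affect v_p). Step 3 — |x − y|_2 = 2^{-4} = 1/16.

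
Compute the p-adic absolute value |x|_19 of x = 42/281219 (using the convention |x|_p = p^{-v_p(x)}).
|42/281219|_19 = 6859

Step 1 — compute v_19(x) by factoring powers of 19 out of the numerator and denominator: v_19(42/281219) = -3. Step 2 — apply |x|_p = p^{-v_p(x)} = 19^{3} = 6859.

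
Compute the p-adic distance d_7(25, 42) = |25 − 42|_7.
d_7(25, 42) = 1

Step 1 — x − y = 25 − 42 = -17. Step 2 — v_7(-17) = 0 (factor: -17 = −(7^0 · 17); the sign does not affect v_p). Step 3 — |x − y|_7 = 7^{0} = 1.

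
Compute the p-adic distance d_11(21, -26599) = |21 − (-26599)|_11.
d_11(21, -26599) = 1/1331

Step 1 — x − y = 21 − (-26599) = 26620. Step 2 — v_11(26620) = 3 (factor: 26620 = (11^3 · 20); the sign does not affect v_p). Step 3 — |x − y|_11 = 11^{-3} = 1/1331.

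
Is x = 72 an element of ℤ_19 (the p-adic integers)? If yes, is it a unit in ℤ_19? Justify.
x ∈ ℤ_19^× (unit); v_19(x) = 0

ℤ_19 = {x ∈ ℚ_19 : v_19(x) ≥ 0} and ℤ_19^× = {x ∈ ℤ_19 : v_19(x) = 0}. Here v_19(72) = v_19(num) − v_19(den) = 0; compare against these criteria.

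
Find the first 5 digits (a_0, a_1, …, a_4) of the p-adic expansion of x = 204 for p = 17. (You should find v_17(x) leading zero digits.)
(a_0, …, a_4) = (0, 12, 0, 0, 0)

v_17(204) = 1, so a_0 = ... = a_0 = 0. Factor out: x = 17^1 · u with u = 12 a unit in ℤ_17. Expand u iteratively via a_{v+i} = u_i mod 17, u_{i+1} = (u_i − a_{v+i})/17:
  u_0 = 12;  a_1 = 12;  u_1 = (u_0 − 12)/17 = 0
  u_1 = 0;  a_2 = 0;  u_2 = (u_1 − 0)/17 = 0
  u_2 = 0;  a_3 = 0;  u_3 = (u_2 − 0)/17 = 0
  u_3 = 0;  a_4 = 0;  u_4 = (u_3 − 0)/17 = 0
Digits: (0, 12, 0, 0, 0).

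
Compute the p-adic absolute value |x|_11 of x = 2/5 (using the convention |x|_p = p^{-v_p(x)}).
|2/5|_11 = 1

Step 1 — compute v_11(x) by factoring powers of 11 out of the numerator and denominator: v_11(2/5) = 0. Step 2 — apply |x|_p = p^{-v_p(x)} = 11^{0} = 1.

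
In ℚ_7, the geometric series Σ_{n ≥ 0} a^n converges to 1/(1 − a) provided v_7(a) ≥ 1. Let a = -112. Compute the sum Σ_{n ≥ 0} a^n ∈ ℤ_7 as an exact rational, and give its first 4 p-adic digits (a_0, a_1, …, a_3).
Σ a^n = 1/(1 − a) = 1/113;  first 4 digits = (1, 5, 1, 0)

v_7(a) = 1 ≥ 1, so the series converges in ℤ_7 to 1/(1 − a) = 1/(1 − (-112)) = 1/113. Expand this rational in ℤ_7: compute digits iteratively via d_i = x_i mod 7, x_{i+1} = (x_i − d_i)/7. The first 4 digits are (1, 5, 1, 0).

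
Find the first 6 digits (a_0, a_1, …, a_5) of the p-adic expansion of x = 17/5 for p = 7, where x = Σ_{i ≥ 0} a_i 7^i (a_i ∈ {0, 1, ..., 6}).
(a_0, …, a_5) = (2, 3, 1, 4, 5, 2)

v_7(17/5) = 0 (numerator and denominator both coprime to 7), so x ∈ ℤ_7^×. Compute digits iteratively via a_i = x_i mod 7, x_{i+1} = (x_i − a_i)/7, with x_0 = x:
  x_0 = 17/5;  a_0 = 2;  x_1 = (x_0 − 2)/7 = 1/5
  x_1 = 1/5;  a_1 = 3;  x_2 = (x_1 − 3)/7 = -2/5
  x_2 = -2/5;  a_2 = 1;  x_3 = (x_2 − 1)/7 = -1/5
  x_3 = -1/5;  a_3 = 4;  x_4 = (x_3 − 4)/7 = -3/5
  x_4 = -3/5;  a_4 = 5;  x_5 = (x_4 − 5)/7 = -4/5
  x_5 = -4/5;  a_5 = 2;  x_6 = (x_5 − 2)/7 = -2/5
Digits: (2, 3, 1, 4, 5, 2).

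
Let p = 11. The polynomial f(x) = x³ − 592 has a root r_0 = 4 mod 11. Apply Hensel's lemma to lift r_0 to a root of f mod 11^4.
r_3 = 8969 (mod 14641)

Hensel: r_{i+1} = r_i − f(r_i)/f′(r_i) mod 11^{i+2}, where f′(x) = 3x². Iterate:
  r_0 = 4 (mod 11)
  r_1 = 15 (mod 121)
  r_2 = 983 (mod 1331)
  r_3 = 8969 (mod 14641)
Final: r = 8969 with f(r) ≡ 0 mod 11^4.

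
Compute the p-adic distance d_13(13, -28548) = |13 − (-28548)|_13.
d_13(13, -28548) = 1/28561

Step 1 — x − y = 13 − (-28548) = 28561. Step 2 — v_13(28561) = 4 (factor: 28561 = (13^4 · 1); the sign does not affect v_p). Step 3 — |x − y|_13 = 13^{-4} = 1/28561.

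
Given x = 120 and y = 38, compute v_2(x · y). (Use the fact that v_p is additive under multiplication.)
v_2(4560) = 4

v_p(x) = 3 (factor: 120 = 2^3 · 15); v_p(y) = 1 (factor: 38 = 2^1 · 19). Additivity: v_p(xy) = v_p(x) + v_p(y) = 3 + 1 = 4. (Direct check: xy = 4560 = 2^4 · (285).)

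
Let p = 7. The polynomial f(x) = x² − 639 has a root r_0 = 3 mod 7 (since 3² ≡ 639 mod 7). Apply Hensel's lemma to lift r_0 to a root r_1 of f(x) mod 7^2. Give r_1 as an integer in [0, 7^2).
r_1 = 10 (mod 49)

Hensel's recurrence: r_{i+1} = r_i − f(r_i)·(f′(r_i))^{-1} mod 7^{i+2}, with f′(x) = 2x. Iterate:
  r_0 = 3 (mod 7)
  r_1 = 10 (mod 49)
Final: r_1 = 10, and one checks f(r_1) ≡ 0 mod 7^2.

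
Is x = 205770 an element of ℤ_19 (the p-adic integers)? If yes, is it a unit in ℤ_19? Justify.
x ∈ ℤ_19 but not a unit; v_19(x) = 3 > 0

ℤ_19 = {x ∈ ℚ_19 : v_19(x) ≥ 0} and ℤ_19^× = {x ∈ ℤ_19 : v_19(x) = 0}. Here v_19(205770) = v_19(num) − v_19(den) = 3; compare against these criteria.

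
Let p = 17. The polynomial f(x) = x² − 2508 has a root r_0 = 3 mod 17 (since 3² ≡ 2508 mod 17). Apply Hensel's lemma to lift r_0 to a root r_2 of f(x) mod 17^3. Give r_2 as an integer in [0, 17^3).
r_2 = 2009 (mod 4913)

Hensel's recurrence: r_{i+1} = r_i − f(r_i)·(f′(r_i))^{-1} mod 17^{i+2}, with f′(x) = 2x. Iterate:
  r_0 = 3 (mod 17)
  r_1 = 275 (mod 289)
  r_2 = 2009 (mod 4913)
Final: r_2 = 2009, and one checks f(r_2) ≡ 0 mod 17^3.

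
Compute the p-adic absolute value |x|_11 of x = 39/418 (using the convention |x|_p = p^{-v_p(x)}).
|39/418|_11 = 11

Step 1 — compute v_11(x) by factoring powers of 11 out of the numerator and denominator: v_11(39/418) = -1. Step 2 — apply |x|_p = p^{-v_p(x)} = 11^{1} = 11.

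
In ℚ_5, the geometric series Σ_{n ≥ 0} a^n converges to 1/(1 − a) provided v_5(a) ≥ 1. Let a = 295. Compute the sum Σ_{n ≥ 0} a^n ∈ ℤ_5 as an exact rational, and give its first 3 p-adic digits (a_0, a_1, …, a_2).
Σ a^n = 1/(1 − a) = -1/294;  first 3 digits = (1, 4, 2)

v_5(a) = 1 ≥ 1, so the series converges in ℤ_5 to 1/(1 − a) = 1/(1 − 295) = -1/294. Expand this rational in ℤ_5: compute digits iteratively via d_i = x_i mod 5, x_{i+1} = (x_i − d_i)/5. The first 3 digits are (1, 4, 2).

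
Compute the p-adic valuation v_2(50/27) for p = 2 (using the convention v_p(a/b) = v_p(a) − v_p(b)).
v_2(50/27) = 1

Factor powers of 2 from the numerator and denominator of the reduced fraction: 50 = 2^1 · 25 and 27 = 2^0 · 27. Apply v_p(a/b) = v_p(a) − v_p(b): v_2(50/27) = 1 − 0 = 1.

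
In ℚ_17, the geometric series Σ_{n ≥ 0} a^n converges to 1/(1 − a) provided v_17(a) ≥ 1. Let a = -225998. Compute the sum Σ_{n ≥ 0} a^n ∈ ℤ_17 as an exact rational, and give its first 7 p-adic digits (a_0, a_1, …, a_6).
Σ a^n = 1/(1 − a) = 1/225999;  first 7 digits = (1, 0, 0, 5, 14, 16, 7)

v_17(a) = 3 ≥ 1, so the series converges in ℤ_17 to 1/(1 − a) = 1/(1 − (-225998)) = 1/225999. Expand this rational in ℤ_17: compute digits iteratively via d_i = x_i mod 17, x_{i+1} = (x_i − d_i)/17. The first 7 digits are (1, 0, 0, 5, 14, 16, 7).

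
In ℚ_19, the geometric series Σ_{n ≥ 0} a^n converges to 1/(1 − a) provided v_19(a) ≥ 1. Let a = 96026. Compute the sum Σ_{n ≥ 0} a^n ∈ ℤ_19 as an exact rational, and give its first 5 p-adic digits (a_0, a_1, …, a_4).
Σ a^n = 1/(1 − a) = -1/96025;  first 5 digits = (1, 0, 0, 14, 0)

v_19(a) = 3 ≥ 1, so the series converges in ℤ_19 to 1/(1 − a) = 1/(1 − 96026) = -1/96025. Expand this rational in ℤ_19: compute digits iteratively via d_i = x_i mod 19, x_{i+1} = (x_i − d_i)/19. The first 5 digits are (1, 0, 0, 14, 0).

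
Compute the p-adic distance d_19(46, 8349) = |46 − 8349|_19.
d_19(46, 8349) = 1/361

Step 1 — x − y = 46 − 8349 = -8303. Step 2 — v_19(-8303) = 2 (factor: -8303 = −(19^2 · 23); the sign does not affect v_p). Step 3 — |x − y|_19 = 19^{-2} = 1/361.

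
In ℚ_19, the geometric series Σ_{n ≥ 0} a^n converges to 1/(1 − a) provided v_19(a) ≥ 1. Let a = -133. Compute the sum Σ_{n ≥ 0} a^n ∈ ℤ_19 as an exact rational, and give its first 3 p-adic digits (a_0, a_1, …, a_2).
Σ a^n = 1/(1 − a) = 1/134;  first 3 digits = (1, 12, 10)

v_19(a) = 1 ≥ 1, so the series converges in ℤ_19 to 1/(1 − a) = 1/(1 − (-133)) = 1/134. Expand this rational in ℤ_19: compute digits iteratively via d_i = x_i mod 19, x_{i+1} = (x_i − d_i)/19. The first 3 digits are (1, 12, 10).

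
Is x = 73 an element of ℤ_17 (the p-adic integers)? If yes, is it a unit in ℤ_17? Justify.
x ∈ ℤ_17^× (unit); v_17(x) = 0

ℤ_17 = {x ∈ ℚ_17 : v_17(x) ≥ 0} and ℤ_17^× = {x ∈ ℤ_17 : v_17(x) = 0}. Here v_17(73) = v_17(num) − v_17(den) = 0; compare against these criteria.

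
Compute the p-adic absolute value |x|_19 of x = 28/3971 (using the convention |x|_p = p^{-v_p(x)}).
|28/3971|_19 = 361

Step 1 — compute v_19(x) by factoring powers of 19 out of the numerator and denominator: v_19(28/3971) = -2. Step 2 — apply |x|_p = p^{-v_p(x)} = 19^{2} = 361.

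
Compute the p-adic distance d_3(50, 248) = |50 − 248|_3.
d_3(50, 248) = 1/9

Step 1 — x − y = 50 − 248 = -198. Step 2 — v_3(-198) = 2 (factor: -198 = −(3^2 · 22); the sign does not affect v_p). Step 3 — |x − y|_3 = 3^{-2} = 1/9.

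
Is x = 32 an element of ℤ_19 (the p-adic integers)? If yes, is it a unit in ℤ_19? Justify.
x ∈ ℤ_19^× (unit); v_19(x) = 0

ℤ_19 = {x ∈ ℚ_19 : v_19(x) ≥ 0} and ℤ_19^× = {x ∈ ℤ_19 : v_19(x) = 0}. Here v_19(32) = v_19(num) − v_19(den) = 0; compare against these criteria.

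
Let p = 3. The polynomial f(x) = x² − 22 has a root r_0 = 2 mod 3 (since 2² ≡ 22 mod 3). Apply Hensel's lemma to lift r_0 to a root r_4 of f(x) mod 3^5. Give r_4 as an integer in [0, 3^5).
r_4 = 47 (mod 243)

Hensel's recurrence: r_{i+1} = r_i − f(r_i)·(f′(r_i))^{-1} mod 3^{i+2}, with f′(x) = 2x. Iterate:
  r_0 = 2 (mod 3)
  r_1 = 2 (mod 9)
  r_2 = 20 (mod 27)
  r_3 = 47 (mod 81)
  r_4 = 47 (mod 243)
Final: r_4 = 47, and one checks f(r_4) ≡ 0 mod 3^5.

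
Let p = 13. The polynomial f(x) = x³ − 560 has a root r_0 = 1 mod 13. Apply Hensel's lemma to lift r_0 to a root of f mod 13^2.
r_1 = 131 (mod 169)

Hensel: r_{i+1} = r_i − f(r_i)/f′(r_i) mod 13^{i+2}, where f′(x) = 3x². Iterate:
  r_0 = 1 (mod 13)
  r_1 = 131 (mod 169)
Final: r = 131 with f(r) ≡ 0 mod 13^2.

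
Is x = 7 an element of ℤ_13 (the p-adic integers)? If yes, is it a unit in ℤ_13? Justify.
x ∈ ℤ_13^× (unit); v_13(x) = 0

ℤ_13 = {x ∈ ℚ_13 : v_13(x) ≥ 0} and ℤ_13^× = {x ∈ ℤ_13 : v_13(x) = 0}. Here v_13(7) = v_13(num) − v_13(den) = 0; compare against these criteria.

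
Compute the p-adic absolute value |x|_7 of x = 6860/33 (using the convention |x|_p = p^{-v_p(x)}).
|6860/33|_7 = 1/343

Step 1 — compute v_7(x) by factoring powers of 7 out of the numerator and denominator: v_7(6860/33) = 3. Step 2 — apply |x|_p = p^{-v_p(x)} = 7^{-3} = 1/343.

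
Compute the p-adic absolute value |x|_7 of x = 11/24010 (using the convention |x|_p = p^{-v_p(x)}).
|11/24010|_7 = 2401

Step 1 — compute v_7(x) by factoring powers of 7 out of the numerator and denominator: v_7(11/24010) = -4. Step 2 — apply |x|_p = p^{-v_p(x)} = 7^{4} = 2401.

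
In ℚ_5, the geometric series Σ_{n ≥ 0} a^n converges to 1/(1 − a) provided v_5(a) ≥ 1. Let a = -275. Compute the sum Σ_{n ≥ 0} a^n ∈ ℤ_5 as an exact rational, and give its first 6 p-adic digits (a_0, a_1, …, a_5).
Σ a^n = 1/(1 − a) = 1/276;  first 6 digits = (1, 0, 4, 2, 0, 4)

v_5(a) = 2 ≥ 1, so the series converges in ℤ_5 to 1/(1 − a) = 1/(1 − (-275)) = 1/276. Expand this rational in ℤ_5: compute digits iteratively via d_i = x_i mod 5, x_{i+1} = (x_i − d_i)/5. The first 6 digits are (1, 0, 4, 2, 0, 4).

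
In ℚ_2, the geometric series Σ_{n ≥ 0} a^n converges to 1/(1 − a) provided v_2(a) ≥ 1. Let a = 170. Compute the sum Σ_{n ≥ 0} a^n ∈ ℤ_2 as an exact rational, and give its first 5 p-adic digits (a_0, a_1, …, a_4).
Σ a^n = 1/(1 − a) = -1/169;  first 5 digits = (1, 1, 1, 0, 0)

v_2(a) = 1 ≥ 1, so the series converges in ℤ_2 to 1/(1 − a) = 1/(1 − 170) = -1/169. Expand this rational in ℤ_2: compute digits iteratively via d_i = x_i mod 2, x_{i+1} = (x_i − d_i)/2. The first 5 digits are (1, 1, 1, 0, 0).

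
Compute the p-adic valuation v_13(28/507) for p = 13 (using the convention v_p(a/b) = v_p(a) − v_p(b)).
v_13(28/507) = -2

Factor powers of 13 from the numerator and denominator of the reduced fraction: 28 = 13^0 · 28 and 507 = 13^2 · 3. Apply v_p(a/b) = v_p(a) − v_p(b): v_13(28/507) = 0 − 2 = -2.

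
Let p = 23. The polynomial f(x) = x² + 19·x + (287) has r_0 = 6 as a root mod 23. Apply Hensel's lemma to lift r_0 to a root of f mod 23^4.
r_3 = 24616 (mod 279841)

Hensel: r_{i+1} = r_i − f(r_i)·(f′(r_i))^{-1} mod 23^{i+2}, f′(x) = 2x + 19. Iterate:
  r_0 = 6 (mod 23)
  r_1 = 282 (mod 529)
  r_2 = 282 (mod 12167)
  r_3 = 24616 (mod 279841)
Final: r = 24616 satisfies f(r) ≡ 0 mod 23^4.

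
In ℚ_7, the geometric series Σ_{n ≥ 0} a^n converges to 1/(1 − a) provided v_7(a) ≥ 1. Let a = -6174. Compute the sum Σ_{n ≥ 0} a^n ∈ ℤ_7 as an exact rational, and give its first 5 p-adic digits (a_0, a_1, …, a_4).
Σ a^n = 1/(1 − a) = 1/6175;  first 5 digits = (1, 0, 0, 3, 4)

v_7(a) = 3 ≥ 1, so the series converges in ℤ_7 to 1/(1 − a) = 1/(1 − (-6174)) = 1/6175. Expand this rational in ℤ_7: compute digits iteratively via d_i = x_i mod 7, x_{i+1} = (x_i − d_i)/7. The first 5 digits are (1, 0, 0, 3, 4).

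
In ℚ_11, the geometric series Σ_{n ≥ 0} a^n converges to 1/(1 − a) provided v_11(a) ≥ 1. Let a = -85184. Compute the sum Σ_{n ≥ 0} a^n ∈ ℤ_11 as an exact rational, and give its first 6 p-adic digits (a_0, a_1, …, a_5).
Σ a^n = 1/(1 − a) = 1/85185;  first 6 digits = (1, 0, 0, 2, 5, 10)

v_11(a) = 3 ≥ 1, so the series converges in ℤ_11 to 1/(1 − a) = 1/(1 − (-85184)) = 1/85185. Expand this rational in ℤ_11: compute digits iteratively via d_i = x_i mod 11, x_{i+1} = (x_i − d_i)/11. The first 6 digits are (1, 0, 0, 2, 5, 10).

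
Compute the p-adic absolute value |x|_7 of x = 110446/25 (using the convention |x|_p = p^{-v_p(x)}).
|110446/25|_7 = 1/2401

Step 1 — compute v_7(x) by factoring powers of 7 out of the numerator and denominator: v_7(110446/25) = 4. Step 2 — apply |x|_p = p^{-v_p(x)} = 7^{-4} = 1/2401.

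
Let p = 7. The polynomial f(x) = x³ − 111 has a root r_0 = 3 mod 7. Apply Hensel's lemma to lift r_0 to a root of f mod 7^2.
r_1 = 17 (mod 49)

Hensel: r_{i+1} = r_i − f(r_i)/f′(r_i) mod 7^{i+2}, where f′(x) = 3x². Iterate:
  r_0 = 3 (mod 7)
  r_1 = 17 (mod 49)
Final: r = 17 with f(r) ≡ 0 mod 7^2.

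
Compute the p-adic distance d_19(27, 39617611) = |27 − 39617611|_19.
d_19(27, 39617611) = 1/2476099

Step 1 — x − y = 27 − 39617611 = -39617584. Step 2 — v_19(-39617584) = 5 (factor: -39617584 = −(19^5 · 16); the sign does not affect v_p). Step 3 — |x − y|_19 = 19^{-5} = 1/2476099.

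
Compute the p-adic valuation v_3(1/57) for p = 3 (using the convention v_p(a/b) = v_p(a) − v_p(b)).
v_3(1/57) = -1

Factor powers of 3 from the numerator and denominator of the reduced fraction: 1 = 3^0 · 1 and 57 = 3^1 · 19. Apply v_p(a/b) = v_p(a) − v_p(b): v_3(1/57) = 0 − 1 = -1.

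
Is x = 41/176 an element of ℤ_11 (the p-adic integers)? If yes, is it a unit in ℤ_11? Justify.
x ∉ ℤ_11 (v_11(x) = -1 < 0)

ℤ_11 = {x ∈ ℚ_11 : v_11(x) ≥ 0} and ℤ_11^× = {x ∈ ℤ_11 : v_11(x) = 0}. Here v_11(41/176) = v_11(num) − v_11(den) = -1; compare against these criteria.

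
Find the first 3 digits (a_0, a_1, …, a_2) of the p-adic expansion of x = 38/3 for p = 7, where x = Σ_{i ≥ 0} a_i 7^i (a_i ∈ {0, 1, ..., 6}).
(a_0, …, a_2) = (1, 4, 2)

v_7(38/3) = 0 (numerator and denominator both coprime to 7), so x ∈ ℤ_7^×. Compute digits iteratively via a_i = x_i mod 7, x_{i+1} = (x_i − a_i)/7, with x_0 = x:
  x_0 = 38/3;  a_0 = 1;  x_1 = (x_0 − 1)/7 = 5/3
  x_1 = 5/3;  a_1 = 4;  x_2 = (x_1 − 4)/7 = -1/3
  x_2 = -1/3;  a_2 = 2;  x_3 = (x_2 − 2)/7 = -1/3
Digits: (1, 4, 2).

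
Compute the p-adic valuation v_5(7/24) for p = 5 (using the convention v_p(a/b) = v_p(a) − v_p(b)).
v_5(7/24) = 0

Factor powers of 5 from the numerator and denominator of the reduced fraction: 7 = 5^0 · 7 and 24 = 5^0 · 24. Apply v_p(a/b) = v_p(a) − v_p(b): v_5(7/24) = 0 − 0 = 0.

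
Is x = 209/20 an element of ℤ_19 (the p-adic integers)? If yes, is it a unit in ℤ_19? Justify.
x ∈ ℤ_19 but not a unit; v_19(x) = 1 > 0

ℤ_19 = {x ∈ ℚ_19 : v_19(x) ≥ 0} and ℤ_19^× = {x ∈ ℤ_19 : v_19(x) = 0}. Here v_19(209/20) = v_19(num) − v_19(den) = 1; compare against these criteria.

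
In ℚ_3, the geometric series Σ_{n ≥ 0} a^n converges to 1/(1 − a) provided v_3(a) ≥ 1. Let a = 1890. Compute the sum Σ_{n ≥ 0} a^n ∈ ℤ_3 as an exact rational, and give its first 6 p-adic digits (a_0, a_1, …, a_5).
Σ a^n = 1/(1 − a) = -1/1889;  first 6 digits = (1, 0, 0, 1, 2, 1)

v_3(a) = 3 ≥ 1, so the series converges in ℤ_3 to 1/(1 − a) = 1/(1 − 1890) = -1/1889. Expand this rational in ℤ_3: compute digits iteratively via d_i = x_i mod 3, x_{i+1} = (x_i − d_i)/3. The first 6 digits are (1, 0, 0, 1, 2, 1).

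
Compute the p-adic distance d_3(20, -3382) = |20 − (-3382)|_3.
d_3(20, -3382) = 1/243

Step 1 — x − y = 20 − (-3382) = 3402. Step 2 — v_3(3402) = 5 (factor: 3402 = (3^5 · 14); the sign does not affect v_p). Step 3 — |x − y|_3 = 3^{-5} = 1/243.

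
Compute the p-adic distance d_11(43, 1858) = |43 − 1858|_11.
d_11(43, 1858) = 1/121

Step 1 — x − y = 43 − 1858 = -1815. Step 2 — v_11(-1815) = 2 (factor: -1815 = −(11^2 · 15); the sign does not affect v_p). Step 3 — |x − y|_11 = 11^{-2} = 1/121.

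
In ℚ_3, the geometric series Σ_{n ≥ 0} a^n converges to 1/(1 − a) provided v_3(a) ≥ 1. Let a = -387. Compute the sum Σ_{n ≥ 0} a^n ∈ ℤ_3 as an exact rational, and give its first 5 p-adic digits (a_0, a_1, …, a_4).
Σ a^n = 1/(1 − a) = 1/388;  first 5 digits = (1, 0, 2, 0, 2)

v_3(a) = 2 ≥ 1, so the series converges in ℤ_3 to 1/(1 − a) = 1/(1 − (-387)) = 1/388. Expand this rational in ℤ_3: compute digits iteratively via d_i = x_i mod 3, x_{i+1} = (x_i − d_i)/3. The first 5 digits are (1, 0, 2, 0, 2).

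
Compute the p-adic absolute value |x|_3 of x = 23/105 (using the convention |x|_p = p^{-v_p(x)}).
|23/105|_3 = 3

Step 1 — compute v_3(x) by factoring powers of 3 out of the numerator and denominator: v_3(23/105) = -1. Step 2 — apply |x|_p = p^{-v_p(x)} = 3^{1} = 3.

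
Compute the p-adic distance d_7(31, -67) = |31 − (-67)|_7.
d_7(31, -67) = 1/49

Step 1 — x − y = 31 − (-67) = 98. Step 2 — v_7(98) = 2 (factor: 98 = (7^2 · 2); the sign does not affect v_p). Step 3 — |x − y|_7 = 7^{-2} = 1/49.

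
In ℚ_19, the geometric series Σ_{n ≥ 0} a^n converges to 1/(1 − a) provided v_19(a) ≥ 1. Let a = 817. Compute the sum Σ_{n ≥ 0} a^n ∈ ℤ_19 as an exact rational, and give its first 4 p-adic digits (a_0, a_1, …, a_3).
Σ a^n = 1/(1 − a) = -1/816;  first 4 digits = (1, 5, 8, 13)

v_19(a) = 1 ≥ 1, so the series converges in ℤ_19 to 1/(1 − a) = 1/(1 − 817) = -1/816. Expand this rational in ℤ_19: compute digits iteratively via d_i = x_i mod 19, x_{i+1} = (x_i − d_i)/19. The first 4 digits are (1, 5, 8, 13).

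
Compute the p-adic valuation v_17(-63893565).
v_17(-63893565) = 5

v_17(n) is the largest exponent k such that 17^k divides n. Factor out: -63893565 = -17^5 · 45. (Sign doesn't affect v_p.) So v_17(-63893565) = 5.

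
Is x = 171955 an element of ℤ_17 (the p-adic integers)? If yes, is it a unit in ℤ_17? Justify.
x ∈ ℤ_17 but not a unit; v_17(x) = 3 > 0

ℤ_17 = {x ∈ ℚ_17 : v_17(x) ≥ 0} and ℤ_17^× = {x ∈ ℤ_17 : v_17(x) = 0}. Here v_17(171955) = v_17(num) − v_17(den) = 3; compare against these criteria.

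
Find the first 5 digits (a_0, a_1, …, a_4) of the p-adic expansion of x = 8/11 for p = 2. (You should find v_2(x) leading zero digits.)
(a_0, …, a_4) = (0, 0, 0, 1, 1)

v_2(8/11) = 3, so a_0 = ... = a_2 = 0. Factor out: x = 2^3 · u with u = 1/11 a unit in ℤ_2. Expand u iteratively via a_{v+i} = u_i mod 2, u_{i+1} = (u_i − a_{v+i})/2:
  u_0 = 1/11;  a_3 = 1;  u_1 = (u_0 − 1)/2 = -5/11
  u_1 = -5/11;  a_4 = 1;  u_2 = (u_1 − 1)/2 = -8/11
Digits: (0, 0, 0, 1, 1).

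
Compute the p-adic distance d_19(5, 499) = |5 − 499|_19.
d_19(5, 499) = 1/19

Step 1 — x − y = 5 − 499 = -494. Step 2 — v_19(-494) = 1 (factor: -494 = −(19^1 · 26); the sign does not affect v_p). Step 3 — |x − y|_19 = 19^{-1} = 1/19.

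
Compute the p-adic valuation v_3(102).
v_3(102) = 1

v_3(n) is the largest exponent k such that 3^k divides n. Factor out: 102 = 3^1 · 34. (Sign doesn't affect v_p.) So v_3(102) = 1.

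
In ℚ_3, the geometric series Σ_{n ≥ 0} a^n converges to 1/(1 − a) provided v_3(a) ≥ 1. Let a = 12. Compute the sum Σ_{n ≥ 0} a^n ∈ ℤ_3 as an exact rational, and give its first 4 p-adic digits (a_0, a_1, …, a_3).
Σ a^n = 1/(1 − a) = -1/11;  first 4 digits = (1, 1, 2, 0)

v_3(a) = 1 ≥ 1, so the series converges in ℤ_3 to 1/(1 − a) = 1/(1 − 12) = -1/11. Expand this rational in ℤ_3: compute digits iteratively via d_i = x_i mod 3, x_{i+1} = (x_i − d_i)/3. The first 4 digits are (1, 1, 2, 0).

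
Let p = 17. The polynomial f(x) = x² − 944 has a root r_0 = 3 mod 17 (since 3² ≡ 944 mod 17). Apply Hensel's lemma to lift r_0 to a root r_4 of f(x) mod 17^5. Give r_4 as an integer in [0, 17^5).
r_4 = 621268 (mod 1419857)

Hensel's recurrence: r_{i+1} = r_i − f(r_i)·(f′(r_i))^{-1} mod 17^{i+2}, with f′(x) = 2x. Iterate:
  r_0 = 3 (mod 17)
  r_1 = 207 (mod 289)
  r_2 = 2230 (mod 4913)
  r_3 = 36621 (mod 83521)
  r_4 = 621268 (mod 1419857)
Final: r_4 = 621268, and one checks f(r_4) ≡ 0 mod 17^5.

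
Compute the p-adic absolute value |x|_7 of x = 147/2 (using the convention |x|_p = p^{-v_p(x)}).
|147/2|_7 = 1/49

Step 1 — compute v_7(x) by factoring powers of 7 out of the numerator and denominator: v_7(147/2) = 2. Step 2 — apply |x|_p = p^{-v_p(x)} = 7^{-2} = 1/49.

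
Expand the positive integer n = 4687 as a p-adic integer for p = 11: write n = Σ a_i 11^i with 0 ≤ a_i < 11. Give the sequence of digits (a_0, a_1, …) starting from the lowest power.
(a_0, a_1, …) = (1, 8, 5, 3)

Repeated division by 11 gives the digits low-to-high: 4687 = 1 + 8·11^1 + 5·11^2 + 3·11^3. Digit sequence: (1, 8, 5, 3).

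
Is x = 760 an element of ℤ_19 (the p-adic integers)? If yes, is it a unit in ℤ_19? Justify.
x ∈ ℤ_19 but not a unit; v_19(x) = 1 > 0

ℤ_19 = {x ∈ ℚ_19 : v_19(x) ≥ 0} and ℤ_19^× = {x ∈ ℤ_19 : v_19(x) = 0}. Here v_19(760) = v_19(num) − v_19(den) = 1; compare against these criteria.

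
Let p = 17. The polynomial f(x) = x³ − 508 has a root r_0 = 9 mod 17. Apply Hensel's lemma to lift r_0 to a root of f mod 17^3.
r_2 = 3664 (mod 4913)

Hensel: r_{i+1} = r_i − f(r_i)/f′(r_i) mod 17^{i+2}, where f′(x) = 3x². Iterate:
  r_0 = 9 (mod 17)
  r_1 = 196 (mod 289)
  r_2 = 3664 (mod 4913)
Final: r = 3664 with f(r) ≡ 0 mod 17^3.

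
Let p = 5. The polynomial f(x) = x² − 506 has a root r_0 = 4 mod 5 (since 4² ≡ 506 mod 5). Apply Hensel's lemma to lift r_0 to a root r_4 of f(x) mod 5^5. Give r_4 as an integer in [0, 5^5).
r_4 = 1734 (mod 3125)

Hensel's recurrence: r_{i+1} = r_i − f(r_i)·(f′(r_i))^{-1} mod 5^{i+2}, with f′(x) = 2x. Iterate:
  r_0 = 4 (mod 5)
  r_1 = 9 (mod 25)
  r_2 = 109 (mod 125)
  r_3 = 484 (mod 625)
  r_4 = 1734 (mod 3125)
Final: r_4 = 1734, and one checks f(r_4) ≡ 0 mod 5^5.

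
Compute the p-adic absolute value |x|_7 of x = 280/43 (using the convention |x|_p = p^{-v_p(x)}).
|280/43|_7 = 1/7

Step 1 — compute v_7(x) by factoring powers of 7 out of the numerator and denominator: v_7(280/43) = 1. Step 2 — apply |x|_p = p^{-v_p(x)} = 7^{-1} = 1/7.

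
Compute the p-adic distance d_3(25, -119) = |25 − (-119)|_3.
d_3(25, -119) = 1/9

Step 1 — x − y = 25 − (-119) = 144. Step 2 — v_3(144) = 2 (factor: 144 = (3^2 · 16); the sign does not affect v_p). Step 3 — |x − y|_3 = 3^{-2} = 1/9.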